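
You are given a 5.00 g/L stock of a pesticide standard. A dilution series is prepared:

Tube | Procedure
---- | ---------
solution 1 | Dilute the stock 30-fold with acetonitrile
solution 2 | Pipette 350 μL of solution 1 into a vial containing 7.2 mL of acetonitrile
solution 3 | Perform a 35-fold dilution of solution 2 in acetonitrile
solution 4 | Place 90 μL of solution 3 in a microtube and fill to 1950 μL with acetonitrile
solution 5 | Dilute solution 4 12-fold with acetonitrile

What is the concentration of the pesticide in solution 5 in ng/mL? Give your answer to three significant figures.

0.849 ng/mL

Step 1: 30-fold → factor 30
Step 2: 350 μL + 7.2 mL = 7550 μL total → factor 7550/350 = 21.571
Step 3: 35-fold → factor 35
Step 4: 90 μL brought to 1950 μL → factor 1950/90 = 21.667
Step 5: 12-fold → factor 12
Overall dilution factor = 30 × 21.571 × 35 × 21.667 × 12 = 5.889 × 10^6
Final = 5.00 g/L / 5.889 × 10^6 = 8.490 × 10^-7 g/L = 0.849 ng/mL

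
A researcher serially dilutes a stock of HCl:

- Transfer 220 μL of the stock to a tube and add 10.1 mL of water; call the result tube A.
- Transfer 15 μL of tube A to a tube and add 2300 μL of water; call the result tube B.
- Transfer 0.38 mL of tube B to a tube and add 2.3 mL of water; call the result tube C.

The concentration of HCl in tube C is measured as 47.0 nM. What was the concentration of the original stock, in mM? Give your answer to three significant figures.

Step 1: 220 μL + 10.1 mL = 10320 μL total → factor 10320/220 = 46.909
Step 2: 15 μL + 2300 μL = 2315 μL total → factor 2315/15 = 154.33
Step 3: 0.38 mL + 2.3 mL = 2.68 mL total → factor 2.68/0.38 = 7.0526
Overall dilution factor = 46.909 × 154.33 × 7.0526 = 51058
Stock = 47.0 nM × 51058 = 2.400 × 10^6 nM = 2.40 mM

2.40 mM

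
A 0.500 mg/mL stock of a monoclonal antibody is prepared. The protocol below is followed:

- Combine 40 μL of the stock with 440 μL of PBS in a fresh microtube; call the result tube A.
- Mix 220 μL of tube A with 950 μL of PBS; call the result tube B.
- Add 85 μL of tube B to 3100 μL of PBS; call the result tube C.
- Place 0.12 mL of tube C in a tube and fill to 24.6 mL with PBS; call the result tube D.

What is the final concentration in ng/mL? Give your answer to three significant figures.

1.02 ng/mL

Step 1: 40 μL + 440 μL = 480 μL total → factor 480/40 = 12
Step 2: 220 μL + 950 μL = 1170 μL total → factor 1170/220 = 5.3182
Step 3: 85 μL + 3100 μL = 3185 μL total → factor 3185/85 = 37.471
Step 4: 0.12 mL brought to 24.6 mL → factor 24.6/0.12 = 205
Overall dilution factor = 12 × 5.3182 × 37.471 × 205 = 4.9022 × 10^5
Final = 0.500 mg/mL / 4.9022 × 10^5 = 1.020 × 10^-6 mg/mL = 1.02 ng/mL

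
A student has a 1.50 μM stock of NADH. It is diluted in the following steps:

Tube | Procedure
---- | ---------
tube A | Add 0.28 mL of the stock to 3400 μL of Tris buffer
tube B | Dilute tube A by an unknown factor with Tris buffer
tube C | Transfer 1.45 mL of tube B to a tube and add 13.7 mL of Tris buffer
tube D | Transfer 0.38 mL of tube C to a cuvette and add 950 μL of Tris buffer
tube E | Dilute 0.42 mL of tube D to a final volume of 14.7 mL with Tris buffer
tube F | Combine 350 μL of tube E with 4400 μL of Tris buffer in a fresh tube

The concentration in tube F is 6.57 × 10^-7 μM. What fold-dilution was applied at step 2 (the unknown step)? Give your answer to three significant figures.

10.0-fold

Step 1: 0.28 mL + 3400 μL = 3.68 mL total → factor 3.68/0.28 = 13.143
Step 2: unknown factor x
Step 3: 1.45 mL + 13.7 mL = 15.15 mL total → factor 15.15/1.45 = 10.448
Step 4: 0.38 mL + 950 μL = 1.33 mL total → factor 1.33/0.38 = 3.5
Step 5: 0.42 mL brought to 14.7 mL → factor 14.7/0.42 = 35
Step 6: 350 μL + 4400 μL = 4750 μL total → factor 4750/350 = 13.571
Product of known-step factors = 2.2829 × 10^5
Overall factor = 1.50 μM / (6.57 × 10^-7 μM) = 2.2831 × 10^6
x = 2.2831 × 10^6 / 2.2829 × 10^5 = 10.0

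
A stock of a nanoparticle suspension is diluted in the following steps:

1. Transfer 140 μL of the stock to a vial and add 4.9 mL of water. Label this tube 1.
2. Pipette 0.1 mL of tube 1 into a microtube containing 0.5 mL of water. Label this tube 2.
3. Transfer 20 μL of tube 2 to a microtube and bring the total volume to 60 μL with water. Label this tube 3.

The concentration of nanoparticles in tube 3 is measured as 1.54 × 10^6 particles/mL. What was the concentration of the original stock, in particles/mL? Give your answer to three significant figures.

9.98 × 10^8 particles/mL

Step 1: 140 μL + 4.9 mL = 5040 μL total → factor 5040/140 = 36
Step 2: 0.1 mL + 0.5 mL = 0.6 mL total → factor 0.6/0.1 = 6
Step 3: 20 μL brought to 60 μL → factor 60/20 = 3
Overall dilution factor = 36 × 6 × 3 = 648
Stock = 1.54 × 10^6 particles/mL × 648 = 9.98 × 10^8 particles/mL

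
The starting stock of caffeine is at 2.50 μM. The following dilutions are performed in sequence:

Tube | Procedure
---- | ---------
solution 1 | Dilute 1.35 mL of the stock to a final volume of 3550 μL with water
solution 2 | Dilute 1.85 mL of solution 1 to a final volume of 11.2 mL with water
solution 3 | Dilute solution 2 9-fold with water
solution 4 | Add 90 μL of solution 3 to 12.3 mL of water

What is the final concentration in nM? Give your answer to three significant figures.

0.127 nM

Step 1: 1.35 mL brought to 3550 μL → factor 3.55/1.35 = 2.6296
Step 2: 1.85 mL brought to 11.2 mL → factor 11.2/1.85 = 6.0541
Step 3: 9-fold → factor 9
Step 4: 90 μL + 12.3 mL = 12390 μL total → factor 12390/90 = 137.67
Overall dilution factor = 2.6296 × 6.0541 × 9 × 137.67 = 19725
Final = 2.50 μM / 19725 = 0.0001267 μM = 0.127 nM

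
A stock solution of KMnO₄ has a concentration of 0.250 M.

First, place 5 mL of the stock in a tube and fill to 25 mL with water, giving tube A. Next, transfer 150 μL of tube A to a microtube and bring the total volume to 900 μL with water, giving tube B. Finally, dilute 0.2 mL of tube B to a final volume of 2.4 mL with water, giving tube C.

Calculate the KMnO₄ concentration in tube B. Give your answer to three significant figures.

0.00833 M

Step 1: 5 mL brought to 25 mL → factor 25/5 = 5
Step 2: 150 μL brought to 900 μL → factor 900/150 = 6
Dilution factor through tube B = 5 × 6 = 30
[tube B] = 0.250 M / 30 = 0.00833 M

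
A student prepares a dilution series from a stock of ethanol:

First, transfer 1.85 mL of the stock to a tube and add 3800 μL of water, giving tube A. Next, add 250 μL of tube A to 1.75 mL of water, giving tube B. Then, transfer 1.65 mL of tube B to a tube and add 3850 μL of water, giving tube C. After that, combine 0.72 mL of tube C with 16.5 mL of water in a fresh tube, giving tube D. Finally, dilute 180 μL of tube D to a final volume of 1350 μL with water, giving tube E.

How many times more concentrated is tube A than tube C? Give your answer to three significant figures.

26.7

Step 1: 1.85 mL + 3800 μL = 5.65 mL total → factor 5.65/1.85 = 3.0541
Step 2: 250 μL + 1.75 mL = 2000 μL total → factor 2000/250 = 8
Step 3: 1.65 mL + 3850 μL = 5.5 mL total → factor 5.5/1.65 = 3.3333
Dilution factor to tube A = 3.0541; to tube C = 81.441
[tube A]/[tube C] = (factor to tube C)/(factor to tube A) = 81.441/3.0541 = 26.7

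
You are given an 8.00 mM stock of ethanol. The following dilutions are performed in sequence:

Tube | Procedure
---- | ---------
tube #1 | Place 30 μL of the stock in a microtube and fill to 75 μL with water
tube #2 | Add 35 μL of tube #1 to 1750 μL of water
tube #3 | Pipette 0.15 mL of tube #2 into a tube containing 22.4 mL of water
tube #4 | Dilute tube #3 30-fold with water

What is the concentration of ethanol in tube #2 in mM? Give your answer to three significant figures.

Step 1: 30 μL brought to 75 μL → factor 75/30 = 2.5
Step 2: 35 μL + 1750 μL = 1785 μL total → factor 1785/35 = 51
Dilution factor through tube #2 = 2.5 × 51 = 127.5
[tube #2] = 8.00 mM / 127.5 = 0.0627 mM

0.0627 mM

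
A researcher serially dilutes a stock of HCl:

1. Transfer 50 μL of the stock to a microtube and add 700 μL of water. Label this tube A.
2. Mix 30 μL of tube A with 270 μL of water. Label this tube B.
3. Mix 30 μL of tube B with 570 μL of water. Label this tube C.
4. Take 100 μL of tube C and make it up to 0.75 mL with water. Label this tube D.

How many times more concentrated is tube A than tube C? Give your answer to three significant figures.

Step 1: 50 μL + 700 μL = 750 μL total → factor 750/50 = 15
Step 2: 30 μL + 270 μL = 300 μL total → factor 300/30 = 10
Step 3: 30 μL + 570 μL = 600 μL total → factor 600/30 = 20
Dilution factor to tube A = 15; to tube C = 3000
[tube A]/[tube C] = (factor to tube C)/(factor to tube A) = 3000/15 = 200

200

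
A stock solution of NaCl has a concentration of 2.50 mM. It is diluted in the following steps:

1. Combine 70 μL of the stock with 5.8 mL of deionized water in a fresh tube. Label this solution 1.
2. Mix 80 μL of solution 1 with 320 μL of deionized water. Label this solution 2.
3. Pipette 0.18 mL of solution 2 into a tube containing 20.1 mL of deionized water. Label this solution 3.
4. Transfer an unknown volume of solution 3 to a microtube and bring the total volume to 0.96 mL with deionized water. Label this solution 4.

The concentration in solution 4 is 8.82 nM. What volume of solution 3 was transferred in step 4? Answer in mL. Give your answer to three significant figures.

0.160 mL

Step 1: 70 μL + 5.8 mL = 5870 μL total → factor 5870/70 = 83.857
Step 2: 80 μL + 320 μL = 400 μL total → factor 400/80 = 5
Step 3: 0.18 mL + 20.1 mL = 20.28 mL total → factor 20.28/0.18 = 112.67
Step 4: v brought to 0.96 mL → factor = 0.96 mL/v
Product of known-step factors = 47240
Overall factor = 2.50 mM / (8.82 nM) = 2.8345 × 10^5
Step-4 factor = 2.8345 × 10^5 / 47240 = 6.0002
v = 0.96 mL / 6.0002 = 0.160 mL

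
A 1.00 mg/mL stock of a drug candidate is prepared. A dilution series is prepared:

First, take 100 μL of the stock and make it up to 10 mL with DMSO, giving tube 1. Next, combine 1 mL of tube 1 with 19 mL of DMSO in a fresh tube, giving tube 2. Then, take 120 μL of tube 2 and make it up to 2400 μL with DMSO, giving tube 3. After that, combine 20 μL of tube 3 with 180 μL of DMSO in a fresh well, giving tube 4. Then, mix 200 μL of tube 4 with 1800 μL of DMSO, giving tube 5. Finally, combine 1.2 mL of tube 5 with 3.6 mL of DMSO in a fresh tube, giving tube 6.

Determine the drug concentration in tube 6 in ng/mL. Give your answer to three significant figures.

Step 1: 100 μL brought to 10 mL → factor 10000/100 = 100
Step 2: 1 mL + 19 mL = 20 mL total → factor 20/1 = 20
Step 3: 120 μL brought to 2400 μL → factor 2400/120 = 20
Step 4: 20 μL + 180 μL = 200 μL total → factor 200/20 = 10
Step 5: 200 μL + 1800 μL = 2000 μL total → factor 2000/200 = 10
Step 6: 1.2 mL + 3.6 mL = 4.8 mL total → factor 4.8/1.2 = 4
Overall dilution factor = 100 × 20 × 20 × 10 × 10 × 4 = 1.6 × 10^7
Final = 1.00 mg/mL / 1.6 × 10^7 = 6.250 × 10^-8 mg/mL = 0.0625 ng/mL

0.0625 ng/mL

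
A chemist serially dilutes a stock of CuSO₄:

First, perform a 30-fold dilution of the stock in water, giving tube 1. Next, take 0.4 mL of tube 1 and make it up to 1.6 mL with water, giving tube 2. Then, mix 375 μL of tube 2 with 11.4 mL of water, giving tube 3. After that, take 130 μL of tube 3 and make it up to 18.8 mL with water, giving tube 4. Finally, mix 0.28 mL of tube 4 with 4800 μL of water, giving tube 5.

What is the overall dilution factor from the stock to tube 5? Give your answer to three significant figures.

9.89 × 10^6

Step 1: 30-fold → factor 30
Step 2: 0.4 mL brought to 1.6 mL → factor 1.6/0.4 = 4
Step 3: 375 μL + 11.4 mL = 11775 μL total → factor 11775/375 = 31.4
Step 4: 130 μL brought to 18.8 mL → factor 18800/130 = 144.62
Step 5: 0.28 mL + 4800 μL = 5.08 mL total → factor 5.08/0.28 = 18.143
Overall dilution factor = 30 × 4 × 31.4 × 144.62 × 18.143 = 9.8862 × 10^6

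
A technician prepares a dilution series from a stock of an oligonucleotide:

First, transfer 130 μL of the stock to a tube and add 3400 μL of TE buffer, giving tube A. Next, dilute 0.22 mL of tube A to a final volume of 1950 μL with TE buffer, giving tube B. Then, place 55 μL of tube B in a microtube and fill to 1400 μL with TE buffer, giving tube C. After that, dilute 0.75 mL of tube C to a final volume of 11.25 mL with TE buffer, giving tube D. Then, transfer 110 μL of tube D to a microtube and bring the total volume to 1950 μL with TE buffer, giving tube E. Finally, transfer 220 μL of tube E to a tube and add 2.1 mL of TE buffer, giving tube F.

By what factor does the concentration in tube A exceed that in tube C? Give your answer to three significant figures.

226

Step 1: 130 μL + 3400 μL = 3530 μL total → factor 3530/130 = 27.154
Step 2: 0.22 mL brought to 1950 μL → factor 1.95/0.22 = 8.8636
Step 3: 55 μL brought to 1400 μL → factor 1400/55 = 25.455
Dilution factor to tube A = 27.154; to tube C = 6126.4
[tube A]/[tube C] = (factor to tube C)/(factor to tube A) = 6126.4/27.154 = 226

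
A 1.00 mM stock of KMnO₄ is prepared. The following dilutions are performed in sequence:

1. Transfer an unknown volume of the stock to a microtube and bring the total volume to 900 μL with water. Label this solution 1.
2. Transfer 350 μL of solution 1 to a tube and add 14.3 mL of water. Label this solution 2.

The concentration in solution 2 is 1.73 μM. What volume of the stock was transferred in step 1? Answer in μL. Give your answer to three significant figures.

Step 1: v brought to 900 μL → factor = 900 μL/v
Step 2: 350 μL + 14.3 mL = 14650 μL total → factor 14650/350 = 41.857
Product of known-step factors = 41.857
Overall factor = 1.00 mM / (1.73 μM) = 578.03
Step-1 factor = 578.03 / 41.857 = 13.81
v = 900 μL / 13.81 = 65.2 μL

65.2 μL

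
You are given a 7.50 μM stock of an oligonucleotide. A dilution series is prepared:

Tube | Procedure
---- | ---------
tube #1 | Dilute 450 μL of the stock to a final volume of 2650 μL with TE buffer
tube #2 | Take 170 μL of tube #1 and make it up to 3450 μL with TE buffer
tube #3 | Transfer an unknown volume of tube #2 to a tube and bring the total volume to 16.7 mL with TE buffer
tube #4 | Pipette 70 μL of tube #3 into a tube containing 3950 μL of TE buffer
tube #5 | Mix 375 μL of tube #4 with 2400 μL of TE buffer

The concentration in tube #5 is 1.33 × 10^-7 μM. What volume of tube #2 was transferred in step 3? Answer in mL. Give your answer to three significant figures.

Step 1: 450 μL brought to 2650 μL → factor 2650/450 = 5.8889
Step 2: 170 μL brought to 3450 μL → factor 3450/170 = 20.294
Step 3: v brought to 16.7 mL → factor = 16.7 mL/v
Step 4: 70 μL + 3950 μL = 4020 μL total → factor 4020/70 = 57.429
Step 5: 375 μL + 2400 μL = 2775 μL total → factor 2775/375 = 7.4
Product of known-step factors = 50788
Overall factor = 7.50 μM / (1.33 × 10^-7 μM) = 5.6391 × 10^7
Step-3 factor = 5.6391 × 10^7 / 50788 = 1110.3
v = 16.7 mL / 1110.3 = 0.0150 mL

0.0150 mL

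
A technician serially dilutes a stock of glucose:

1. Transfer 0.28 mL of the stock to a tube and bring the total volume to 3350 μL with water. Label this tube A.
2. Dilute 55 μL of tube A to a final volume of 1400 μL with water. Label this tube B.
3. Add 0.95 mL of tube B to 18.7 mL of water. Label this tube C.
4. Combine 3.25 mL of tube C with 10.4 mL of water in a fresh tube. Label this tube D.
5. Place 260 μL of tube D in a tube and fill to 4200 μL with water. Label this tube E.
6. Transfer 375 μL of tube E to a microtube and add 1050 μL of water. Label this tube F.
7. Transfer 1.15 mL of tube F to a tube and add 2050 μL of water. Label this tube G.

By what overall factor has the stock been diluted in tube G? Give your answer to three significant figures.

4.52 × 10^6

Step 1: 0.28 mL brought to 3350 μL → factor 3.35/0.28 = 11.964
Step 2: 55 μL brought to 1400 μL → factor 1400/55 = 25.455
Step 3: 0.95 mL + 18.7 mL = 19.65 mL total → factor 19.65/0.95 = 20.684
Step 4: 3.25 mL + 10.4 mL = 13.65 mL total → factor 13.65/3.25 = 4.2
Step 5: 260 μL brought to 4200 μL → factor 4200/260 = 16.154
Step 6: 375 μL + 1050 μL = 1425 μL total → factor 1425/375 = 3.8
Step 7: 1.15 mL + 2050 μL = 3.2 mL total → factor 3.2/1.15 = 2.7826
Overall dilution factor = 11.964 × 25.455 × 20.684 × 4.2 × 16.154 × 3.8 × 2.7826 = 4.5191 × 10^6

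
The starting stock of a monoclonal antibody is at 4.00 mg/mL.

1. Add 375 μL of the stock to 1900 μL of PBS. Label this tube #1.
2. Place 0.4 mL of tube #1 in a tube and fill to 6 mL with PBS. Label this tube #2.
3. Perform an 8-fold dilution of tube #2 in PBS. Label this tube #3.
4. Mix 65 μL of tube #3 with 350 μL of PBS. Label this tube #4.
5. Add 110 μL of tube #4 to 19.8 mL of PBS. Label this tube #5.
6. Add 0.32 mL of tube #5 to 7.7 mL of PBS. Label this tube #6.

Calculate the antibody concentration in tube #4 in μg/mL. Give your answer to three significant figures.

0.861 μg/mL

Step 1: 375 μL + 1900 μL = 2275 μL total → factor 2275/375 = 6.0667
Step 2: 0.4 mL brought to 6 mL → factor 6/0.4 = 15
Step 3: 8-fold → factor 8
Step 4: 65 μL + 350 μL = 415 μL total → factor 415/65 = 6.3846
Dilution factor through tube #4 = 6.0667 × 15 × 8 × 6.3846 = 4648
[tube #4] = 4.00 mg/mL / 4648 = 0.0008606 mg/mL = 0.861 μg/mL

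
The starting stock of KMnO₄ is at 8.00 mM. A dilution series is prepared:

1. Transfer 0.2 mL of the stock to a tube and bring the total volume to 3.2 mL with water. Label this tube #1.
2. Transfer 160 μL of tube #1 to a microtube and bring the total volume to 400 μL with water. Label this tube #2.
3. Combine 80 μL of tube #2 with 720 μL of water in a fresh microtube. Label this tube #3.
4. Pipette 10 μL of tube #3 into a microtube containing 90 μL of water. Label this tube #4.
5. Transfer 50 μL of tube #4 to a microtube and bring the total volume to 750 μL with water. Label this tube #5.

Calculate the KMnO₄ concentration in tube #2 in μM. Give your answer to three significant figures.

200 μM

Step 1: 0.2 mL brought to 3.2 mL → factor 3.2/0.2 = 16
Step 2: 160 μL brought to 400 μL → factor 400/160 = 2.5
Dilution factor through tube #2 = 16 × 2.5 = 40
[tube #2] = 8.00 mM / 40 = 0.2000 mM = 200 μM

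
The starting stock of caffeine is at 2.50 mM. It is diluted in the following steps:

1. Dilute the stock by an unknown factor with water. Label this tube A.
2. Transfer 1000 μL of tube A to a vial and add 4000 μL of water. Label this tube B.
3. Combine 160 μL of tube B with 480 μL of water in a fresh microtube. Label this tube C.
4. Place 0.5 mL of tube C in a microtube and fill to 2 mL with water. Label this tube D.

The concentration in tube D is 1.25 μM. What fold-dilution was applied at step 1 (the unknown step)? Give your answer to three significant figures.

Step 1: unknown factor x
Step 2: 1000 μL + 4000 μL = 5000 μL total → factor 5000/1000 = 5
Step 3: 160 μL + 480 μL = 640 μL total → factor 640/160 = 4
Step 4: 0.5 mL brought to 2 mL → factor 2/0.5 = 4
Product of known-step factors = 80
Overall factor = 2.50 mM / (1.25 μM) = 2000
x = 2000 / 80 = 25.0

25.0-fold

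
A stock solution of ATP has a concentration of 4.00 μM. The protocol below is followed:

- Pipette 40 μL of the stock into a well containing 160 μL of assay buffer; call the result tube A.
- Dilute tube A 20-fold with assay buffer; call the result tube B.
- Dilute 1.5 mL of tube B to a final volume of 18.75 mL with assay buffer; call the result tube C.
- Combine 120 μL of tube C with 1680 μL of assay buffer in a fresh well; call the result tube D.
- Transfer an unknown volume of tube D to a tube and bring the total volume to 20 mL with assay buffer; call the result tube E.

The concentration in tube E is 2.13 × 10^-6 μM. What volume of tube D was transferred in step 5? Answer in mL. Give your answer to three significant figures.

Step 1: 40 μL + 160 μL = 200 μL total → factor 200/40 = 5
Step 2: 20-fold → factor 20
Step 3: 1.5 mL brought to 18.75 mL → factor 18.75/1.5 = 12.5
Step 4: 120 μL + 1680 μL = 1800 μL total → factor 1800/120 = 15
Step 5: v brought to 20 mL → factor = 20 mL/v
Product of known-step factors = 18750
Overall factor = 4.00 μM / (2.13 × 10^-6 μM) = 1.8779 × 10^6
Step-5 factor = 1.8779 × 10^6 / 18750 = 100.16
v = 20 mL / 100.16 = 0.200 mL

0.200 mL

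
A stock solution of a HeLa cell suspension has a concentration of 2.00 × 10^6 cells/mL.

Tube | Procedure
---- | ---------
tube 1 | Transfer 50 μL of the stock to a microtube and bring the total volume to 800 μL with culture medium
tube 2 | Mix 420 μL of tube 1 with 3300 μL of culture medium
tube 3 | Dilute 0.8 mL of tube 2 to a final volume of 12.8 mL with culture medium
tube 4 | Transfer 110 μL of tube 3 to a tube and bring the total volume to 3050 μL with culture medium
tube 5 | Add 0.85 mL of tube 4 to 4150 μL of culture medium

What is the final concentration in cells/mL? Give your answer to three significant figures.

Step 1: 50 μL brought to 800 μL → factor 800/50 = 16
Step 2: 420 μL + 3300 μL = 3720 μL total → factor 3720/420 = 8.8571
Step 3: 0.8 mL brought to 12.8 mL → factor 12.8/0.8 = 16
Step 4: 110 μL brought to 3050 μL → factor 3050/110 = 27.727
Step 5: 0.85 mL + 4150 μL = 5 mL total → factor 5/0.85 = 5.8824
Overall dilution factor = 16 × 8.8571 × 16 × 27.727 × 5.8824 = 3.6982 × 10^5
Final = 2.00 × 10^6 cells/mL / 3.6982 × 10^5 = 5.41 cells/mL

5.41 cells/mL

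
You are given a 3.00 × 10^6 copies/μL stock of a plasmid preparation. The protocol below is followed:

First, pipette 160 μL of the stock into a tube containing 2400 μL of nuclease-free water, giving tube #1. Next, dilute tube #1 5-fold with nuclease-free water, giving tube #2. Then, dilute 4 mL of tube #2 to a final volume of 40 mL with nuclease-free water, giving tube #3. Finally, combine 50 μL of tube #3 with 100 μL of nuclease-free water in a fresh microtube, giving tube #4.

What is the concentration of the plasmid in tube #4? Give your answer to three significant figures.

1.25 × 10^3 copies/μL

Step 1: 160 μL + 2400 μL = 2560 μL total → factor 2560/160 = 16
Step 2: 5-fold → factor 5
Step 3: 4 mL brought to 40 mL → factor 40/4 = 10
Step 4: 50 μL + 100 μL = 150 μL total → factor 150/50 = 3
Overall dilution factor = 16 × 5 × 10 × 3 = 2400
Final = 3.00 × 10^6 copies/μL / 2400 = 1.25 × 10^3 copies/μL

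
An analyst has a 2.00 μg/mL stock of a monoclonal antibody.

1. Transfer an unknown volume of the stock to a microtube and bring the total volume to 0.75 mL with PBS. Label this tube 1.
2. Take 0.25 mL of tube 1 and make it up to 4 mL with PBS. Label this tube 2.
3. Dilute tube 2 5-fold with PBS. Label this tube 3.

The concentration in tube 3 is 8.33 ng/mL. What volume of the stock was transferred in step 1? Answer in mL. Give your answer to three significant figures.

0.250 mL

Step 1: v brought to 0.75 mL → factor = 0.75 mL/v
Step 2: 0.25 mL brought to 4 mL → factor 4/0.25 = 16
Step 3: 5-fold → factor 5
Product of known-step factors = 80
Overall factor = 2.00 μg/mL / (8.33 ng/mL) = 240.1
Step-1 factor = 240.1 / 80 = 3.0012
v = 0.75 mL / 3.0012 = 0.250 mL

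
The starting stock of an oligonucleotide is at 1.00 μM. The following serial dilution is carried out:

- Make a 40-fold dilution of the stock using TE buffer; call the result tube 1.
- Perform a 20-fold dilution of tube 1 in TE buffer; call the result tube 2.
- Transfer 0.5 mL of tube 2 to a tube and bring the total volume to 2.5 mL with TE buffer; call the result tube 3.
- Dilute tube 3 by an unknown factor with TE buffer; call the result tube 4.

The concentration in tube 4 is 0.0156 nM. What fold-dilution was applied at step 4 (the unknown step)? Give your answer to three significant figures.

16.0-fold

Step 1: 40-fold → factor 40
Step 2: 20-fold → factor 20
Step 3: 0.5 mL brought to 2.5 mL → factor 2.5/0.5 = 5
Step 4: unknown factor x
Product of known-step factors = 4000
Overall factor = 1.00 μM / (0.0156 nM) = 64103
x = 64103 / 4000 = 16.0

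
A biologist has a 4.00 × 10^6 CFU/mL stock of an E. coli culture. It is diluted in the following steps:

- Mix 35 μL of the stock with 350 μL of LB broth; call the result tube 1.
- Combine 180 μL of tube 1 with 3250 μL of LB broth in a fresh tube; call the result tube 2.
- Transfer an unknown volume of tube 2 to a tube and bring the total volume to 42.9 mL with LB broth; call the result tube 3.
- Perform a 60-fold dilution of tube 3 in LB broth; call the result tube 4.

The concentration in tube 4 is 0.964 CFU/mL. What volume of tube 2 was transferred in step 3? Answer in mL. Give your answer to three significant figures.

0.130 mL

Step 1: 35 μL + 350 μL = 385 μL total → factor 385/35 = 11
Step 2: 180 μL + 3250 μL = 3430 μL total → factor 3430/180 = 19.056
Step 3: v brought to 42.9 mL → factor = 42.9 mL/v
Step 4: 60-fold → factor 60
Product of known-step factors = 12577
Overall factor = 4.00 × 10^6 CFU/mL / (0.964 CFU/mL) = 4.1494 × 10^6
Step-3 factor = 4.1494 × 10^6 / 12577 = 329.93
v = 42.9 mL / 329.93 = 0.130 mL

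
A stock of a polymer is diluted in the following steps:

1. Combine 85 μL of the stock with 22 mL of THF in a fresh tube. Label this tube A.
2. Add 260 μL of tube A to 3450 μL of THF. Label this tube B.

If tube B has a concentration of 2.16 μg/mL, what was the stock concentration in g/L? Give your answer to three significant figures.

Step 1: 85 μL + 22 mL = 22085 μL total → factor 22085/85 = 259.82
Step 2: 260 μL + 3450 μL = 3710 μL total → factor 3710/260 = 14.269
Overall dilution factor = 259.82 × 14.269 = 3707.5
Stock = 2.16 μg/mL × 3707.5 = 8008 μg/mL = 8.01 g/L

8.01 g/L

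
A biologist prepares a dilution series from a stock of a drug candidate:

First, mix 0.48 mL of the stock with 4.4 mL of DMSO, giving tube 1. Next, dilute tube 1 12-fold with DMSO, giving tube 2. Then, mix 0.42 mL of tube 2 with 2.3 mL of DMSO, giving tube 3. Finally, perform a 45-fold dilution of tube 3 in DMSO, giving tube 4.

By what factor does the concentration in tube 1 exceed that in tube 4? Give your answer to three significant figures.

Step 1: 0.48 mL + 4.4 mL = 4.88 mL total → factor 4.88/0.48 = 10.167
Step 2: 12-fold → factor 12
Step 3: 0.42 mL + 2.3 mL = 2.72 mL total → factor 2.72/0.42 = 6.4762
Step 4: 45-fold → factor 45
Dilution factor to tube 1 = 10.167; to tube 4 = 35554
[tube 1]/[tube 4] = (factor to tube 4)/(factor to tube 1) = 35554/10.167 = 3.50 × 10^3

3.50 × 10^3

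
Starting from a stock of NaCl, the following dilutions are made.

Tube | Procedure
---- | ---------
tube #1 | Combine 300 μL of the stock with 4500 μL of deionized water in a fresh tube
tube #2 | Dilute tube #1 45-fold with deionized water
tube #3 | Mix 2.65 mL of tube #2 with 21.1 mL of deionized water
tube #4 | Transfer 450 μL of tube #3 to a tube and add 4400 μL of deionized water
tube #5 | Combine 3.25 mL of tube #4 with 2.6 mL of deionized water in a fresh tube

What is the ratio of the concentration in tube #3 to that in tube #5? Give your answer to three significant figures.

19.4

Step 1: 300 μL + 4500 μL = 4800 μL total → factor 4800/300 = 16
Step 2: 45-fold → factor 45
Step 3: 2.65 mL + 21.1 mL = 23.75 mL total → factor 23.75/2.65 = 8.9623
Step 4: 450 μL + 4400 μL = 4850 μL total → factor 4850/450 = 10.778
Step 5: 3.25 mL + 2.6 mL = 5.85 mL total → factor 5.85/3.25 = 1.8
Dilution factor to tube #3 = 6452.8; to tube #5 = 1.2518 × 10^5
[tube #3]/[tube #5] = (factor to tube #5)/(factor to tube #3) = 1.2518 × 10^5/6452.8 = 19.4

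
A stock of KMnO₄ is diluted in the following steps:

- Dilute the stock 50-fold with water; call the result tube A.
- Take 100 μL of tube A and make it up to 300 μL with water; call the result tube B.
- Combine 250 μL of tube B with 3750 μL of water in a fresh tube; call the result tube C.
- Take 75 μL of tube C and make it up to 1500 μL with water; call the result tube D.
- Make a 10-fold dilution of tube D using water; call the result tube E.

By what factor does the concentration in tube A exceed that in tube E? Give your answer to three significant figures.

9.60 × 10^3

Step 1: 50-fold → factor 50
Step 2: 100 μL brought to 300 μL → factor 300/100 = 3
Step 3: 250 μL + 3750 μL = 4000 μL total → factor 4000/250 = 16
Step 4: 75 μL brought to 1500 μL → factor 1500/75 = 20
Step 5: 10-fold → factor 10
Dilution factor to tube A = 50; to tube E = 4.8 × 10^5
[tube A]/[tube E] = (factor to tube E)/(factor to tube A) = 4.8 × 10^5/50 = 9.60 × 10^3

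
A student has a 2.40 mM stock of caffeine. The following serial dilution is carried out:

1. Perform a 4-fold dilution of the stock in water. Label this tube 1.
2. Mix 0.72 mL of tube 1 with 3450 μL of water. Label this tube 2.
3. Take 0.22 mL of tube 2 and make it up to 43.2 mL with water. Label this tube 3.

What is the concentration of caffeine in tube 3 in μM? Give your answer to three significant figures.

Step 1: 4-fold → factor 4
Step 2: 0.72 mL + 3450 μL = 4.17 mL total → factor 4.17/0.72 = 5.7917
Step 3: 0.22 mL brought to 43.2 mL → factor 43.2/0.22 = 196.36
Overall dilution factor = 4 × 5.7917 × 196.36 = 4549.1
Final = 2.40 mM / 4549.1 = 0.0005276 mM = 0.528 μM

0.528 μM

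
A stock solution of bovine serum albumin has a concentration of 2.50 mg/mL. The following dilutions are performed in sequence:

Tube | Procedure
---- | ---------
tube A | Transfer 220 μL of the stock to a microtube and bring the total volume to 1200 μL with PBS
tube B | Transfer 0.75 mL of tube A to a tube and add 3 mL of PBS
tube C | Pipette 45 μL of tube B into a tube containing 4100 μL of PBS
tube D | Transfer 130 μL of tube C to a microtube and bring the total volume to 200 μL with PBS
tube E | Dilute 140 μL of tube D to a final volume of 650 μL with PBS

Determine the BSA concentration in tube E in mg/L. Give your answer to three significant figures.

Step 1: 220 μL brought to 1200 μL → factor 1200/220 = 5.4545
Step 2: 0.75 mL + 3 mL = 3.75 mL total → factor 3.75/0.75 = 5
Step 3: 45 μL + 4100 μL = 4145 μL total → factor 4145/45 = 92.111
Step 4: 130 μL brought to 200 μL → factor 200/130 = 1.5385
Step 5: 140 μL brought to 650 μL → factor 650/140 = 4.6429
Overall dilution factor = 5.4545 × 5 × 92.111 × 1.5385 × 4.6429 = 17944
Final = 2.50 mg/mL / 17944 = 0.0001393 mg/mL = 0.139 mg/L

0.139 mg/L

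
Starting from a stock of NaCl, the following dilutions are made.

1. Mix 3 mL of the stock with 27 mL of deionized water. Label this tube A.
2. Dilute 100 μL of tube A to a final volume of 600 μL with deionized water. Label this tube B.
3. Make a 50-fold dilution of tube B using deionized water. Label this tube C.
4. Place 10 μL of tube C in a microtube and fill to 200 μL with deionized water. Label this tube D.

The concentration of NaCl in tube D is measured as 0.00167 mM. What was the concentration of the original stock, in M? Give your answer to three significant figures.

Step 1: 3 mL + 27 mL = 30 mL total → factor 30/3 = 10
Step 2: 100 μL brought to 600 μL → factor 600/100 = 6
Step 3: 50-fold → factor 50
Step 4: 10 μL brought to 200 μL → factor 200/10 = 20
Overall dilution factor = 10 × 6 × 50 × 20 = 60000
Stock = 0.00167 mM × 60000 = 100.2 mM = 0.100 M

0.100 M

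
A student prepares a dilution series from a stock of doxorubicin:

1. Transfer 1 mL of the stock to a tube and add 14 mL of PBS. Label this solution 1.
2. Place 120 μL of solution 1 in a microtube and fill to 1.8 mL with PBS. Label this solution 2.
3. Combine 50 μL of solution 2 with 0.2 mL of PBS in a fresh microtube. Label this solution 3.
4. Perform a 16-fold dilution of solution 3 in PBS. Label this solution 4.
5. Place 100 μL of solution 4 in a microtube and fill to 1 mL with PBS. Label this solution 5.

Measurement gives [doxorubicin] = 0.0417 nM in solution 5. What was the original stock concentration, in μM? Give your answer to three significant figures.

7.51 μM

Step 1: 1 mL + 14 mL = 15 mL total → factor 15/1 = 15
Step 2: 120 μL brought to 1.8 mL → factor 1800/120 = 15
Step 3: 50 μL + 0.2 mL = 250 μL total → factor 250/50 = 5
Step 4: 16-fold → factor 16
Step 5: 100 μL brought to 1 mL → factor 1000/100 = 10
Overall dilution factor = 15 × 15 × 5 × 16 × 10 = 1.8 × 10^5
Stock = 0.0417 nM × 1.8 × 10^5 = 7506 nM = 7.51 μM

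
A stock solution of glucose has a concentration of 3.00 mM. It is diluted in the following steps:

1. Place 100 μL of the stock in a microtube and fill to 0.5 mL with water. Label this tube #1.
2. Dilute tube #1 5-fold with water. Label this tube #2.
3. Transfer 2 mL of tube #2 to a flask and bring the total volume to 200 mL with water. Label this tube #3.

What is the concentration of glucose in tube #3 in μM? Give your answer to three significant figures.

1.20 μM

Step 1: 100 μL brought to 0.5 mL → factor 500/100 = 5
Step 2: 5-fold → factor 5
Step 3: 2 mL brought to 200 mL → factor 200/2 = 100
Overall dilution factor = 5 × 5 × 100 = 2500
Final = 3.00 mM / 2500 = 0.001200 mM = 1.20 μM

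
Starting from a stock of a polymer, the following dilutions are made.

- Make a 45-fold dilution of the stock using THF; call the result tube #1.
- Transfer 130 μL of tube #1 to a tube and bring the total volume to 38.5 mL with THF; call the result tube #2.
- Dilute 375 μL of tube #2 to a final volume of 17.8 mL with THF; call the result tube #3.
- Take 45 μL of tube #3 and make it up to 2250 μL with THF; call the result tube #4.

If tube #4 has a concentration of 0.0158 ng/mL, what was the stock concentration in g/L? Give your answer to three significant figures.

Step 1: 45-fold → factor 45
Step 2: 130 μL brought to 38.5 mL → factor 38500/130 = 296.15
Step 3: 375 μL brought to 17.8 mL → factor 17800/375 = 47.467
Step 4: 45 μL brought to 2250 μL → factor 2250/45 = 50
Overall dilution factor = 45 × 296.15 × 47.467 × 50 = 3.1629 × 10^7
Stock = 0.0158 ng/mL × 3.1629 × 10^7 = 4.997 × 10^5 ng/mL = 0.500 g/L

0.500 g/L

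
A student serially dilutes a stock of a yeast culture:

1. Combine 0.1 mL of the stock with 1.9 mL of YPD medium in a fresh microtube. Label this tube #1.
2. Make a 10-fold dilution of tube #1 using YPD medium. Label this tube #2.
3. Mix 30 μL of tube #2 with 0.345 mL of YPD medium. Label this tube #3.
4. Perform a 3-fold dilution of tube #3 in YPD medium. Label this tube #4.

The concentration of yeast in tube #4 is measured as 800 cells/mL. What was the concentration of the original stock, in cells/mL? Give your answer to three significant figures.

6.00 × 10^6 cells/mL

Step 1: 0.1 mL + 1.9 mL = 2 mL total → factor 2/0.1 = 20
Step 2: 10-fold → factor 10
Step 3: 30 μL + 0.345 mL = 375 μL total → factor 375/30 = 12.5
Step 4: 3-fold → factor 3
Overall dilution factor = 20 × 10 × 12.5 × 3 = 7500
Stock = 800 cells/mL × 7500 = 6.00 × 10^6 cells/mL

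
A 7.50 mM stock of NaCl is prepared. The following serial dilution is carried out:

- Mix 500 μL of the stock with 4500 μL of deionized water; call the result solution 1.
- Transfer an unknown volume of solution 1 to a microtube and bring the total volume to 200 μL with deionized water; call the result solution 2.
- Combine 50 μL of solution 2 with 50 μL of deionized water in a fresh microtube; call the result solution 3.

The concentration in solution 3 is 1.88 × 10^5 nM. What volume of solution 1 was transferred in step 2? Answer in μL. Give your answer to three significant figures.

Step 1: 500 μL + 4500 μL = 5000 μL total → factor 5000/500 = 10
Step 2: v brought to 200 μL → factor = 200 μL/v
Step 3: 50 μL + 50 μL = 100 μL total → factor 100/50 = 2
Product of known-step factors = 20
Overall factor = 7.50 mM / (1.88 × 10^5 nM) = 39.894
Step-2 factor = 39.894 / 20 = 1.9947
v = 200 μL / 1.9947 = 100 μL

100 μL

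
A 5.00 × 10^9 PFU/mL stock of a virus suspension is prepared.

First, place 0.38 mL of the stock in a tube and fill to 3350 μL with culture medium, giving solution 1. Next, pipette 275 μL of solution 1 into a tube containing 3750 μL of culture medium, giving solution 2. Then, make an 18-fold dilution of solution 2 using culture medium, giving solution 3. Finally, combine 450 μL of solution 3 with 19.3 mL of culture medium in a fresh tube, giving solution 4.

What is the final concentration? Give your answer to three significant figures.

Step 1: 0.38 mL brought to 3350 μL → factor 3.35/0.38 = 8.8158
Step 2: 275 μL + 3750 μL = 4025 μL total → factor 4025/275 = 14.636
Step 3: 18-fold → factor 18
Step 4: 450 μL + 19.3 mL = 19750 μL total → factor 19750/450 = 43.889
Overall dilution factor = 8.8158 × 14.636 × 18 × 43.889 = 1.0193 × 10^5
Final = 5.00 × 10^9 PFU/mL / 1.0193 × 10^5 = 4.91 × 10^4 PFU/mL

4.91 × 10^4 PFU/mL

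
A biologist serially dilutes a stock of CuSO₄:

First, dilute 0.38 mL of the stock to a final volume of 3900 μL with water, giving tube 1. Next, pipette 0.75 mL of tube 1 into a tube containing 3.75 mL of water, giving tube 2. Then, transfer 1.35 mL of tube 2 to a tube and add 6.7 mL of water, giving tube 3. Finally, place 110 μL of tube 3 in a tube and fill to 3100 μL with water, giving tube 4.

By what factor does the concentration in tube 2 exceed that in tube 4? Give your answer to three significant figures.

168

Step 1: 0.38 mL brought to 3900 μL → factor 3.9/0.38 = 10.263
Step 2: 0.75 mL + 3.75 mL = 4.5 mL total → factor 4.5/0.75 = 6
Step 3: 1.35 mL + 6.7 mL = 8.05 mL total → factor 8.05/1.35 = 5.963
Step 4: 110 μL brought to 3100 μL → factor 3100/110 = 28.182
Dilution factor to tube 2 = 61.579; to tube 4 = 10348
[tube 2]/[tube 4] = (factor to tube 4)/(factor to tube 2) = 10348/61.579 = 168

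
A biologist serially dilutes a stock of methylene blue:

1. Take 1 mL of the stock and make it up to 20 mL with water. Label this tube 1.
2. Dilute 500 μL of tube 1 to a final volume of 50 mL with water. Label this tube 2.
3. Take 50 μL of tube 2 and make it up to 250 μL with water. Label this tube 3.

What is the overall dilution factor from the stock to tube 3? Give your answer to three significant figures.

Step 1: 1 mL brought to 20 mL → factor 20/1 = 20
Step 2: 500 μL brought to 50 mL → factor 50000/500 = 100
Step 3: 50 μL brought to 250 μL → factor 250/50 = 5
Overall dilution factor = 20 × 100 × 5 = 10000

1.00 × 10^4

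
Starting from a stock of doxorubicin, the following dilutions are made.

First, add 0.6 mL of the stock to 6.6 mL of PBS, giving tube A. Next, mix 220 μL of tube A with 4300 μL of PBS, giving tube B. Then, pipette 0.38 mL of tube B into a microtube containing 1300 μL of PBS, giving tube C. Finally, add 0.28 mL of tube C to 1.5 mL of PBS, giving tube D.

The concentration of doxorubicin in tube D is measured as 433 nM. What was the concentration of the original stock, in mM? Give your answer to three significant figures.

3.00 mM

Step 1: 0.6 mL + 6.6 mL = 7.2 mL total → factor 7.2/0.6 = 12
Step 2: 220 μL + 4300 μL = 4520 μL total → factor 4520/220 = 20.545
Step 3: 0.38 mL + 1300 μL = 1.68 mL total → factor 1.68/0.38 = 4.4211
Step 4: 0.28 mL + 1.5 mL = 1.78 mL total → factor 1.78/0.28 = 6.3571
Overall dilution factor = 12 × 20.545 × 4.4211 × 6.3571 = 6929.2
Stock = 433 nM × 6929.2 = 3.000 × 10^6 nM = 3.00 mM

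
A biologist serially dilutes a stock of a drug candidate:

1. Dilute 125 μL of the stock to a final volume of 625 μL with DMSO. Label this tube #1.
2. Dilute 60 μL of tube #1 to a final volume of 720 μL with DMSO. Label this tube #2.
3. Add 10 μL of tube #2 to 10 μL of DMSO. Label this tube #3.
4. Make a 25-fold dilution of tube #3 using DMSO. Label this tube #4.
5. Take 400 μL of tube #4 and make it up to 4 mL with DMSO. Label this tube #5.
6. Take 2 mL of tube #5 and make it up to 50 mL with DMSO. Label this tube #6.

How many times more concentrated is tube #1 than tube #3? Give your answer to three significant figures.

Step 1: 125 μL brought to 625 μL → factor 625/125 = 5
Step 2: 60 μL brought to 720 μL → factor 720/60 = 12
Step 3: 10 μL + 10 μL = 20 μL total → factor 20/10 = 2
Dilution factor to tube #1 = 5; to tube #3 = 120
[tube #1]/[tube #3] = (factor to tube #3)/(factor to tube #1) = 120/5 = 24.0

24.0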